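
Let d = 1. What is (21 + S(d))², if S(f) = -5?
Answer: 256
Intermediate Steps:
(21 + S(d))² = (21 - 5)² = 16² = 256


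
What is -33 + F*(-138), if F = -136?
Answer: 18735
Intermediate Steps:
-33 + F*(-138) = -33 - 136*(-138) = -33 + 18768 = 18735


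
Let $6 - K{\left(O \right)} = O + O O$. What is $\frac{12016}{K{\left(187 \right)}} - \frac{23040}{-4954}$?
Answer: $\frac{187582184}{43533275} \approx 4.3089$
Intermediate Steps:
$K{\left(O \right)} = 6 - O - O^{2}$ ($K{\left(O \right)} = 6 - \left(O + O O\right) = 6 - \left(O + O^{2}\right) = 6 - O - O^{2}$)
$\frac{12016}{K{\left(187 \right)}} - \frac{23040}{-4954} = \frac{12016}{6 - 187 - 187^{2}} - \frac{23040}{-4954} = \frac{12016}{6 - 187 - 34969} - - \frac{11520}{2477} = \frac{12016}{6 - 187 - 34969} + \frac{11520}{2477} = \frac{12016}{-35150} + \frac{11520}{2477} = 12016 \left(- \frac{1}{35150}\right) + \frac{11520}{2477} = - \frac{6008}{17575} + \frac{11520}{2477} = \frac{187582184}{43533275}$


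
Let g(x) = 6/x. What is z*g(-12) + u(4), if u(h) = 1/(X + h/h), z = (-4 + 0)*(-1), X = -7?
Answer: -13/6 ≈ -2.1667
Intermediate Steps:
z = 4 (z = -4*(-1) = 4)
u(h) = -⅙ (u(h) = 1/(-7 + h/h) = 1/(-7 + 1) = 1/(-6) = -⅙)
z*g(-12) + u(4) = 4*(6/(-12)) - ⅙ = 4*(6*(-1/12)) - ⅙ = 4*(-½) - ⅙ = -2 - ⅙ = -13/6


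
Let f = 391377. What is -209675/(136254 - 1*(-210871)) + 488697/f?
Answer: 1167692982/1811423215 ≈ 0.64463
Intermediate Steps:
-209675/(136254 - 1*(-210871)) + 488697/f = -209675/(136254 - 1*(-210871)) + 488697/391377 = -209675/(136254 + 210871) + 488697*(1/391377) = -209675/347125 + 162899/130459 = -209675*1/347125 + 162899/130459 = -8387/13885 + 162899/130459 = 1167692982/1811423215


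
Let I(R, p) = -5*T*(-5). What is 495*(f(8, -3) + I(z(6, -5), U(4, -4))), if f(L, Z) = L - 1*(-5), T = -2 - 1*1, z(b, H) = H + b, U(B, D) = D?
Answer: -30690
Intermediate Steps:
T = -3 (T = -2 - 1 = -3)
f(L, Z) = 5 + L (f(L, Z) = L + 5 = 5 + L)
I(R, p) = -75 (I(R, p) = -(-15)*(-5) = -5*15 = -75)
495*(f(8, -3) + I(z(6, -5), U(4, -4))) = 495*((5 + 8) - 75) = 495*(13 - 75) = 495*(-62) = -30690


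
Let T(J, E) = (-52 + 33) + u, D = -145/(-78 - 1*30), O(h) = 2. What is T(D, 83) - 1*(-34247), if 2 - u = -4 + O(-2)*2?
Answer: 34230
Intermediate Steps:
u = 2 (u = 2 - (-4 + 2*2) = 2 - (-4 + 4) = 2 - 1*0 = 2 + 0 = 2)
D = 145/108 (D = -145/(-78 - 30) = -145/(-108) = -145*(-1/108) = 145/108 ≈ 1.3426)
T(J, E) = -17 (T(J, E) = (-52 + 33) + 2 = -19 + 2 = -17)
T(D, 83) - 1*(-34247) = -17 - 1*(-34247) = -17 + 34247 = 34230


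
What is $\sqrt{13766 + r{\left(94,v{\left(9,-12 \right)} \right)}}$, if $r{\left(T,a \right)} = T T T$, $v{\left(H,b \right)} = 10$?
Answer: $5 \sqrt{33774} \approx 918.88$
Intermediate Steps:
$r{\left(T,a \right)} = T^{3}$ ($r{\left(T,a \right)} = T^{2} T = T^{3}$)
$\sqrt{13766 + r{\left(94,v{\left(9,-12 \right)} \right)}} = \sqrt{13766 + 94^{3}} = \sqrt{13766 + 830584} = \sqrt{844350} = 5 \sqrt{33774}$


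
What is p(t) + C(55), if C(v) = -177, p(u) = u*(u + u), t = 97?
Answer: 18641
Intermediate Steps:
p(u) = 2*u² (p(u) = u*(2*u) = 2*u²)
p(t) + C(55) = 2*97² - 177 = 2*9409 - 177 = 18818 - 177 = 18641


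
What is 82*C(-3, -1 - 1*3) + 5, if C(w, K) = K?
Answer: -323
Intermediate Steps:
82*C(-3, -1 - 1*3) + 5 = 82*(-1 - 1*3) + 5 = 82*(-1 - 3) + 5 = 82*(-4) + 5 = -328 + 5 = -323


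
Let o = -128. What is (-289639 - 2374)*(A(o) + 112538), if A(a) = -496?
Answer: -32717720546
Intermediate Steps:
(-289639 - 2374)*(A(o) + 112538) = (-289639 - 2374)*(-496 + 112538) = -292013*112042 = -32717720546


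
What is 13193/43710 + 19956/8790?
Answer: 32941441/12807030 ≈ 2.5721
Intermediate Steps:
13193/43710 + 19956/8790 = 13193*(1/43710) + 19956*(1/8790) = 13193/43710 + 3326/1465 = 32941441/12807030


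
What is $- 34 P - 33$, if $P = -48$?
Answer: $1599$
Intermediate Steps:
$- 34 P - 33 = \left(-34\right) \left(-48\right) - 33 = 1632 - 33 = 1599$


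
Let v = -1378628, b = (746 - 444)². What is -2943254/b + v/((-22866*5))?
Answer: -52691460427/2606838330 ≈ -20.213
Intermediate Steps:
b = 91204 (b = 302² = 91204)
-2943254/b + v/((-22866*5)) = -2943254/91204 - 1378628/((-22866*5)) = -2943254*1/91204 - 1378628/(-114330) = -1471627/45602 - 1378628*(-1/114330) = -1471627/45602 + 689314/57165 = -52691460427/2606838330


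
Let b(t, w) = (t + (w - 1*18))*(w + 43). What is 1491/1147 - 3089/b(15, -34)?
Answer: 109178/10323 ≈ 10.576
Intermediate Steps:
b(t, w) = (43 + w)*(-18 + t + w) (b(t, w) = (t + (w - 18))*(43 + w) = (t + (-18 + w))*(43 + w) = (-18 + t + w)*(43 + w) = (43 + w)*(-18 + t + w))
1491/1147 - 3089/b(15, -34) = 1491/1147 - 3089/(-774 + (-34)² + 25*(-34) + 43*15 + 15*(-34)) = 1491*(1/1147) - 3089/(-774 + 1156 - 850 + 645 - 510) = 1491/1147 - 3089/(-333) = 1491/1147 - 3089*(-1/333) = 1491/1147 + 3089/333 = 109178/10323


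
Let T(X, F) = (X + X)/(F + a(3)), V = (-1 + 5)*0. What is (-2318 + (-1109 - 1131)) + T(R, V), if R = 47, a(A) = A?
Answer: -13580/3 ≈ -4526.7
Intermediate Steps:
V = 0 (V = 4*0 = 0)
T(X, F) = 2*X/(3 + F) (T(X, F) = (X + X)/(F + 3) = (2*X)/(3 + F) = 2*X/(3 + F))
(-2318 + (-1109 - 1131)) + T(R, V) = (-2318 + (-1109 - 1131)) + 2*47/(3 + 0) = (-2318 - 2240) + 2*47/3 = -4558 + 2*47*(⅓) = -4558 + 94/3 = -13580/3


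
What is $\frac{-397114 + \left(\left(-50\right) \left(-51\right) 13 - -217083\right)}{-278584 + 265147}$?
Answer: $\frac{146881}{13437} \approx 10.931$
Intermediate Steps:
$\frac{-397114 + \left(\left(-50\right) \left(-51\right) 13 - -217083\right)}{-278584 + 265147} = \frac{-397114 + \left(2550 \cdot 13 + 217083\right)}{-13437} = \left(-397114 + \left(33150 + 217083\right)\right) \left(- \frac{1}{13437}\right) = \left(-397114 + 250233\right) \left(- \frac{1}{13437}\right) = \left(-146881\right) \left(- \frac{1}{13437}\right) = \frac{146881}{13437}$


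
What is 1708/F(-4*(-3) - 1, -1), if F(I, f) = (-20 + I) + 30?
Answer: 244/3 ≈ 81.333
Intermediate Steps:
F(I, f) = 10 + I
1708/F(-4*(-3) - 1, -1) = 1708/(10 + (-4*(-3) - 1)) = 1708/(10 + (12 - 1)) = 1708/(10 + 11) = 1708/21 = 1708*(1/21) = 244/3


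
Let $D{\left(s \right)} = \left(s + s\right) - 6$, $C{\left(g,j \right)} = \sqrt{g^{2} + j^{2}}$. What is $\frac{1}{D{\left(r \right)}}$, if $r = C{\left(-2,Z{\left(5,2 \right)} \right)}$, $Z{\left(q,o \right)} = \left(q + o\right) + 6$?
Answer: $\frac{3}{328} + \frac{\sqrt{173}}{328} \approx 0.049247$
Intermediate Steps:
$Z{\left(q,o \right)} = 6 + o + q$ ($Z{\left(q,o \right)} = \left(o + q\right) + 6 = 6 + o + q$)
$r = \sqrt{173}$ ($r = \sqrt{\left(-2\right)^{2} + \left(6 + 2 + 5\right)^{2}} = \sqrt{4 + 13^{2}} = \sqrt{4 + 169} = \sqrt{173} \approx 13.153$)
$D{\left(s \right)} = -6 + 2 s$ ($D{\left(s \right)} = 2 s - 6 = -6 + 2 s$)
$\frac{1}{D{\left(r \right)}} = \frac{1}{-6 + 2 \sqrt{173}}$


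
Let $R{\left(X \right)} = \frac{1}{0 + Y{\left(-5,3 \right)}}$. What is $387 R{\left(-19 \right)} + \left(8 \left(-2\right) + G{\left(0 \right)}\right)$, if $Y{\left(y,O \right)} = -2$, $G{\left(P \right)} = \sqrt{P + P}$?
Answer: $- \frac{419}{2} \approx -209.5$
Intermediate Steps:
$G{\left(P \right)} = \sqrt{2} \sqrt{P}$ ($G{\left(P \right)} = \sqrt{2 P} = \sqrt{2} \sqrt{P}$)
$R{\left(X \right)} = - \frac{1}{2}$ ($R{\left(X \right)} = \frac{1}{0 - 2} = \frac{1}{-2} = - \frac{1}{2}$)
$387 R{\left(-19 \right)} + \left(8 \left(-2\right) + G{\left(0 \right)}\right) = 387 \left(- \frac{1}{2}\right) + \left(8 \left(-2\right) + \sqrt{2} \sqrt{0}\right) = - \frac{387}{2} - \left(16 - \sqrt{2} \cdot 0\right) = - \frac{387}{2} + \left(-16 + 0\right) = - \frac{387}{2} - 16 = - \frac{419}{2}$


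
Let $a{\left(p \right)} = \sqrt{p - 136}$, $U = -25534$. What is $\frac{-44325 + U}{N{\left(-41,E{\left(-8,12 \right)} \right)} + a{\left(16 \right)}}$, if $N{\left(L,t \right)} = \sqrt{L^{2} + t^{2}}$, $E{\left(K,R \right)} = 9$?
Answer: $- \frac{69859}{\sqrt{1762} + 2 i \sqrt{30}} \approx -1558.1 + 406.62 i$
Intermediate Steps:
$a{\left(p \right)} = \sqrt{-136 + p}$
$\frac{-44325 + U}{N{\left(-41,E{\left(-8,12 \right)} \right)} + a{\left(16 \right)}} = \frac{-44325 - 25534}{\sqrt{\left(-41\right)^{2} + 9^{2}} + \sqrt{-136 + 16}} = - \frac{69859}{\sqrt{1681 + 81} + \sqrt{-120}} = - \frac{69859}{\sqrt{1762} + 2 i \sqrt{30}}$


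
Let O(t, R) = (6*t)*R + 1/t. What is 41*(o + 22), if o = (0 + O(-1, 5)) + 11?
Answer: 82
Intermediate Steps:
O(t, R) = 1/t + 6*R*t (O(t, R) = 6*R*t + 1/t = 1/t + 6*R*t)
o = -20 (o = (0 + (1/(-1) + 6*5*(-1))) + 11 = (0 + (-1 - 30)) + 11 = (0 - 31) + 11 = -31 + 11 = -20)
41*(o + 22) = 41*(-20 + 22) = 41*2 = 82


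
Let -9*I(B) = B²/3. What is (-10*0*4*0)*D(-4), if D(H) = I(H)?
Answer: 0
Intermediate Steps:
I(B) = -B²/27 (I(B) = -B²/(9*3) = -B²/27)
D(H) = -H²/27
(-10*0*4*0)*D(-4) = (-10*0*4*0)*(-1/27*(-4)²) = (-0*0)*(-1/27*16) = -10*0*(-16/27) = 0*(-16/27) = 0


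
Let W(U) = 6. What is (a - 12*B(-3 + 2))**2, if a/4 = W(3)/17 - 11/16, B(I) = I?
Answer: 525625/4624 ≈ 113.67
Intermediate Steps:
a = -91/68 (a = 4*(6/17 - 11/16) = 4*(-91/272) = -91/68 ≈ -1.3382)
(a - 12*B(-3 + 2))**2 = (-91/68 - 12*(-3 + 2))**2 = (-91/68 - 12*(-1))**2 = (-91/68 + 12)**2 = (725/68)**2 = 525625/4624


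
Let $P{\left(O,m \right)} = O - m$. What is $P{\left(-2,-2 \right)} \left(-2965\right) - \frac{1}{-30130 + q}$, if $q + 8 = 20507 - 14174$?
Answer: $\frac{1}{23805} \approx 4.2008 \cdot 10^{-5}$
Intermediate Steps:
$q = 6325$ ($q = -8 + \left(20507 - 14174\right) = -8 + 6333 = 6325$)
$P{\left(-2,-2 \right)} \left(-2965\right) - \frac{1}{-30130 + q} = \left(-2 - -2\right) \left(-2965\right) - \frac{1}{-30130 + 6325} = \left(-2 + 2\right) \left(-2965\right) - \frac{1}{-23805} = 0 \left(-2965\right) - - \frac{1}{23805} = 0 + \frac{1}{23805} = \frac{1}{23805}$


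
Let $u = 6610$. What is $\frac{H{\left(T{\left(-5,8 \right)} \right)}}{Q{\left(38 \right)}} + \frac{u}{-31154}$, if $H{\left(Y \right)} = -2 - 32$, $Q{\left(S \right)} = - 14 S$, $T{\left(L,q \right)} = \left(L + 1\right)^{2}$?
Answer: $- \frac{614321}{4143482} \approx -0.14826$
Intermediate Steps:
$T{\left(L,q \right)} = \left(1 + L\right)^{2}$
$H{\left(Y \right)} = -34$ ($H{\left(Y \right)} = -2 - 32 = -34$)
$\frac{H{\left(T{\left(-5,8 \right)} \right)}}{Q{\left(38 \right)}} + \frac{u}{-31154} = - \frac{34}{\left(-14\right) 38} + \frac{6610}{-31154} = - \frac{34}{-532} + 6610 \left(- \frac{1}{31154}\right) = \left(-34\right) \left(- \frac{1}{532}\right) - \frac{3305}{15577} = \frac{17}{266} - \frac{3305}{15577} = - \frac{614321}{4143482}$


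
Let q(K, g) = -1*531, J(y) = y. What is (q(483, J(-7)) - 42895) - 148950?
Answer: -192376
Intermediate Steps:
q(K, g) = -531
(q(483, J(-7)) - 42895) - 148950 = (-531 - 42895) - 148950 = -43426 - 148950 = -192376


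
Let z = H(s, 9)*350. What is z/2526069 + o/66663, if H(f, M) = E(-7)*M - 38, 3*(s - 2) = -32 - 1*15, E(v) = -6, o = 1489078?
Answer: 179017486942/8018825607 ≈ 22.325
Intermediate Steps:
s = -41/3 (s = 2 + (-32 - 1*15)/3 = 2 + (-32 - 15)/3 = 2 + (⅓)*(-47) = 2 - 47/3 = -41/3 ≈ -13.667)
H(f, M) = -38 - 6*M (H(f, M) = -6*M - 38 = -38 - 6*M)
z = -32200 (z = (-38 - 6*9)*350 = (-38 - 54)*350 = -92*350 = -32200)
z/2526069 + o/66663 = -32200/2526069 + 1489078/66663 = -32200*1/2526069 + 1489078*(1/66663) = -4600/360867 + 1489078/66663 = 179017486942/8018825607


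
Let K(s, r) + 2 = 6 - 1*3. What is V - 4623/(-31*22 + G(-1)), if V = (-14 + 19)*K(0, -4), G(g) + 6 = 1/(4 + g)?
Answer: 24184/2063 ≈ 11.723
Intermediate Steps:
G(g) = -6 + 1/(4 + g)
K(s, r) = 1 (K(s, r) = -2 + (6 - 1*3) = -2 + (6 - 3) = -2 + 3 = 1)
V = 5 (V = (-14 + 19)*1 = 5*1 = 5)
V - 4623/(-31*22 + G(-1)) = 5 - 4623/(-31*22 + (-23 - 6*(-1))/(4 - 1)) = 5 - 4623/(-682 + (-23 + 6)/3) = 5 - 4623/(-682 + (⅓)*(-17)) = 5 - 4623/(-682 - 17/3) = 5 - 4623/(-2063/3) = 5 - 4623*(-3/2063) = 5 + 13869/2063 = 24184/2063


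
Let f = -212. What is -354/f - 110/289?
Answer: 39493/30634 ≈ 1.2892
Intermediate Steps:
-354/f - 110/289 = -354/(-212) - 110/289 = -354*(-1/212) - 110*1/289 = 177/106 - 110/289 = 39493/30634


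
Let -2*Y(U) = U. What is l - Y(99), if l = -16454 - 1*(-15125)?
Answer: -2559/2 ≈ -1279.5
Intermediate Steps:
Y(U) = -U/2
l = -1329 (l = -16454 + 15125 = -1329)
l - Y(99) = -1329 - (-1)*99/2 = -1329 - 1*(-99/2) = -1329 + 99/2 = -2559/2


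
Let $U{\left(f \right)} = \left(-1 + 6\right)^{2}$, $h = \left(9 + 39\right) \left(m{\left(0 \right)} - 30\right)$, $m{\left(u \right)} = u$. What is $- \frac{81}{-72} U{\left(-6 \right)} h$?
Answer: $-40500$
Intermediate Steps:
$h = -1440$ ($h = \left(9 + 39\right) \left(0 - 30\right) = 48 \left(-30\right) = -1440$)
$U{\left(f \right)} = 25$ ($U{\left(f \right)} = 5^{2} = 25$)
$- \frac{81}{-72} U{\left(-6 \right)} h = - \frac{81}{-72} \cdot 25 \left(-1440\right) = \left(-81\right) \left(- \frac{1}{72}\right) 25 \left(-1440\right) = \frac{9}{8} \cdot 25 \left(-1440\right) = \frac{225}{8} \left(-1440\right) = -40500$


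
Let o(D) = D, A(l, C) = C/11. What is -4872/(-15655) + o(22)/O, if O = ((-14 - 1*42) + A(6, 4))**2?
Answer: 933225989/2931743160 ≈ 0.31832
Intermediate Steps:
A(l, C) = C/11 (A(l, C) = C*(1/11) = C/11)
O = 374544/121 (O = ((-14 - 1*42) + (1/11)*4)**2 = ((-14 - 42) + 4/11)**2 = (-56 + 4/11)**2 = (-612/11)**2 = 374544/121 ≈ 3095.4)
-4872/(-15655) + o(22)/O = -4872/(-15655) + 22/(374544/121) = -4872*(-1/15655) + 22*(121/374544) = 4872/15655 + 1331/187272 = 933225989/2931743160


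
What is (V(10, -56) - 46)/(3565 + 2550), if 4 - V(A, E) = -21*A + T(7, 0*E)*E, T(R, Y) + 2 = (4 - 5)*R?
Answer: -336/6115 ≈ -0.054947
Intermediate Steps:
T(R, Y) = -2 - R (T(R, Y) = -2 + (4 - 5)*R = -2 - R)
V(A, E) = 4 + 9*E + 21*A (V(A, E) = 4 - (-21*A + (-2 - 1*7)*E) = 4 - (-21*A + (-2 - 7)*E) = 4 - (-21*A - 9*E) = 4 + (9*E + 21*A) = 4 + 9*E + 21*A)
(V(10, -56) - 46)/(3565 + 2550) = ((4 + 9*(-56) + 21*10) - 46)/(3565 + 2550) = ((4 - 504 + 210) - 46)/6115 = (-290 - 46)*(1/6115) = -336*1/6115 = -336/6115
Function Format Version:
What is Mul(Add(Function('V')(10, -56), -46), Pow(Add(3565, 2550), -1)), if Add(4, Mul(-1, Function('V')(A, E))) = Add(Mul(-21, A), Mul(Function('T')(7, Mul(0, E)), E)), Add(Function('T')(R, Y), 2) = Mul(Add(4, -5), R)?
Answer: Rational(-336, 6115) ≈ -0.054947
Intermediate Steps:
Function('T')(R, Y) = Add(-2, Mul(-1, R)) (Function('T')(R, Y) = Add(-2, Mul(Add(4, -5), R)) = Add(-2, Mul(-1, R)))
Function('V')(A, E) = Add(4, Mul(9, E), Mul(21, A)) (Function('V')(A, E) = Add(4, Mul(-1, Add(Mul(-21, A), Mul(Add(-2, Mul(-1, 7)), E)))) = Add(4, Mul(-1, Add(Mul(-21, A), Mul(Add(-2, -7), E)))) = Add(4, Mul(-1, Add(Mul(-21, A), Mul(-9, E)))) = Add(4, Add(Mul(9, E), Mul(21, A))) = Add(4, Mul(9, E), Mul(21, A)))
Mul(Add(Function('V')(10, -56), -46), Pow(Add(3565, 2550), -1)) = Mul(Add(Add(4, Mul(9, -56), Mul(21, 10)), -46), Pow(Add(3565, 2550), -1)) = Mul(Add(Add(4, -504, 210), -46), Pow(6115, -1)) = Mul(Add(-290, -46), Rational(1, 6115)) = Mul(-336, Rational(1, 6115)) = Rational(-336, 6115)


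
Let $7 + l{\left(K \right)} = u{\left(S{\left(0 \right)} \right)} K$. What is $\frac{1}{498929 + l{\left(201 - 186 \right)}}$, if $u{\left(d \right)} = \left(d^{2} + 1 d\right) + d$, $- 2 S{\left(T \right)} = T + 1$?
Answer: $\frac{4}{1995643} \approx 2.0044 \cdot 10^{-6}$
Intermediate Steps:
$S{\left(T \right)} = - \frac{1}{2} - \frac{T}{2}$ ($S{\left(T \right)} = - \frac{T + 1}{2} = - \frac{1 + T}{2} = - \frac{1}{2} - \frac{T}{2}$)
$u{\left(d \right)} = d^{2} + 2 d$ ($u{\left(d \right)} = \left(d^{2} + d\right) + d = \left(d + d^{2}\right) + d = d^{2} + 2 d$)
$l{\left(K \right)} = -7 - \frac{3 K}{4}$ ($l{\left(K \right)} = -7 + \left(- \frac{1}{2} - 0\right) \left(2 - \frac{1}{2}\right) K = -7 + \left(- \frac{1}{2} + 0\right) \left(2 + \left(- \frac{1}{2} + 0\right)\right) K = -7 + - \frac{2 - \frac{1}{2}}{2} K = -7 + \left(- \frac{1}{2}\right) \frac{3}{2} K = -7 - \frac{3 K}{4}$)
$\frac{1}{498929 + l{\left(201 - 186 \right)}} = \frac{1}{498929 - \left(7 + \frac{3 \left(201 - 186\right)}{4}\right)} = \frac{1}{498929 - \frac{73}{4}} = \frac{1}{\frac{1995643}{4}} = \frac{4}{1995643}$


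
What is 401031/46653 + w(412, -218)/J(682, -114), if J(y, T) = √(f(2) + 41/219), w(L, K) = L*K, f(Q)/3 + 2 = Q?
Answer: 133677/15551 - 89816*√8979/41 ≈ -2.0757e+5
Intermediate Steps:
f(Q) = -6 + 3*Q
w(L, K) = K*L
J(y, T) = √8979/219 (J(y, T) = √((-6 + 3*2) + 41/219) = √((-6 + 6) + 41*(1/219)) = √(0 + 41/219) = √(41/219) = √8979/219)
401031/46653 + w(412, -218)/J(682, -114) = 401031/46653 + (-218*412)/((√8979/219)) = 401031*(1/46653) - 89816*√8979/41 = 133677/15551 - 89816*√8979/41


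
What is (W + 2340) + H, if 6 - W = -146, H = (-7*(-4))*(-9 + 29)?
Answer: 3052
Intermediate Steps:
H = 560 (H = 28*20 = 560)
W = 152 (W = 6 - 1*(-146) = 6 + 146 = 152)
(W + 2340) + H = (152 + 2340) + 560 = 2492 + 560 = 3052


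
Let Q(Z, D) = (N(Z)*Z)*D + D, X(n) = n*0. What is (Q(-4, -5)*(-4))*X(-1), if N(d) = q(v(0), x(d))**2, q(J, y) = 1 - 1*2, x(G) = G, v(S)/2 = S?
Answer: 0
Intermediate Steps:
v(S) = 2*S
X(n) = 0
q(J, y) = -1 (q(J, y) = 1 - 2 = -1)
N(d) = 1 (N(d) = (-1)**2 = 1)
Q(Z, D) = D + D*Z (Q(Z, D) = (1*Z)*D + D = Z*D + D = D*Z + D = D + D*Z)
(Q(-4, -5)*(-4))*X(-1) = (-5*(1 - 4)*(-4))*0 = (-5*(-3)*(-4))*0 = (15*(-4))*0 = -60*0 = 0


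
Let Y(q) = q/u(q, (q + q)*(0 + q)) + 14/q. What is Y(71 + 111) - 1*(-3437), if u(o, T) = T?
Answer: 1251097/364 ≈ 3437.1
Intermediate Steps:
Y(q) = 29/(2*q) (Y(q) = q/(((q + q)*(0 + q))) + 14/q = q/(((2*q)*q)) + 14/q = q/((2*q²)) + 14/q = q*(1/(2*q²)) + 14/q = 1/(2*q) + 14/q = 29/(2*q))
Y(71 + 111) - 1*(-3437) = 29/(2*(71 + 111)) - 1*(-3437) = (29/2)/182 + 3437 = (29/2)*(1/182) + 3437 = 29/364 + 3437 = 1251097/364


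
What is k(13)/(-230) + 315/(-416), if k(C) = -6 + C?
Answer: -37681/47840 ≈ -0.78765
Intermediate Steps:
k(13)/(-230) + 315/(-416) = (-6 + 13)/(-230) + 315/(-416) = 7*(-1/230) + 315*(-1/416) = -7/230 - 315/416 = -37681/47840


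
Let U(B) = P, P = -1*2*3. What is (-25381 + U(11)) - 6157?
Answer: -31544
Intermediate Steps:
P = -6 (P = -2*3 = -6)
U(B) = -6
(-25381 + U(11)) - 6157 = (-25381 - 6) - 6157 = -25387 - 6157 = -31544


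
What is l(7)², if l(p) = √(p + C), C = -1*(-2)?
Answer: 9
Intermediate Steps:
C = 2
l(p) = √(2 + p) (l(p) = √(p + 2) = √(2 + p))
l(7)² = (√(2 + 7))² = (√9)² = 3² = 9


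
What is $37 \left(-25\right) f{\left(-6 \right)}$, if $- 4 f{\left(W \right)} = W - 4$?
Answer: $- \frac{4625}{2} \approx -2312.5$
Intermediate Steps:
$f{\left(W \right)} = 1 - \frac{W}{4}$ ($f{\left(W \right)} = - \frac{W - 4}{4} = - \frac{-4 + W}{4} = 1 - \frac{W}{4}$)
$37 \left(-25\right) f{\left(-6 \right)} = 37 \left(-25\right) \left(1 - - \frac{3}{2}\right) = - 925 \left(1 + \frac{3}{2}\right) = \left(-925\right) \frac{5}{2} = - \frac{4625}{2}$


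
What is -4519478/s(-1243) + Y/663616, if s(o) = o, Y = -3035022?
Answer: 1497712690051/412437344 ≈ 3631.4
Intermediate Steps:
-4519478/s(-1243) + Y/663616 = -4519478/(-1243) - 3035022/663616 = -4519478*(-1/1243) - 3035022*1/663616 = 4519478/1243 - 1517511/331808 = 1497712690051/412437344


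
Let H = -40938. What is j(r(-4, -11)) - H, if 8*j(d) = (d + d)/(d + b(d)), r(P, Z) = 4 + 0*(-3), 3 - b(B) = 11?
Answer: 163751/4 ≈ 40938.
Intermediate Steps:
b(B) = -8 (b(B) = 3 - 1*11 = 3 - 11 = -8)
r(P, Z) = 4 (r(P, Z) = 4 + 0 = 4)
j(d) = d/(4*(-8 + d)) (j(d) = ((d + d)/(d - 8))/8 = ((2*d)/(-8 + d))/8 = (2*d/(-8 + d))/8 = d/(4*(-8 + d)))
j(r(-4, -11)) - H = (¼)*4/(-8 + 4) - 1*(-40938) = (¼)*4/(-4) + 40938 = (¼)*4*(-¼) + 40938 = -¼ + 40938 = 163751/4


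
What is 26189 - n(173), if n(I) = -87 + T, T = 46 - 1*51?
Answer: 26281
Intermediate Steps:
T = -5 (T = 46 - 51 = -5)
n(I) = -92 (n(I) = -87 - 5 = -92)
26189 - n(173) = 26189 - 1*(-92) = 26189 + 92 = 26281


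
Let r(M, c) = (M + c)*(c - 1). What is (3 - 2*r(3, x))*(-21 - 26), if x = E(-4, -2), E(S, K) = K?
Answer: -423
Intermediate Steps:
x = -2
r(M, c) = (-1 + c)*(M + c) (r(M, c) = (M + c)*(-1 + c) = (-1 + c)*(M + c))
(3 - 2*r(3, x))*(-21 - 26) = (3 - 2*((-2)² - 1*3 - 1*(-2) + 3*(-2)))*(-21 - 26) = (3 - 2*(4 - 3 + 2 - 6))*(-47) = (3 - 2*(-3))*(-47) = (3 + 6)*(-47) = 9*(-47) = -423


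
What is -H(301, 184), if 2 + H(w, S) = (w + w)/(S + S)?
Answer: 67/184 ≈ 0.36413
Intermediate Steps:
H(w, S) = -2 + w/S (H(w, S) = -2 + (w + w)/(S + S) = -2 + (2*w)/((2*S)) = -2 + (2*w)*(1/(2*S)) = -2 + w/S)
-H(301, 184) = -(-2 + 301/184) = -1*(-67/184) = 67/184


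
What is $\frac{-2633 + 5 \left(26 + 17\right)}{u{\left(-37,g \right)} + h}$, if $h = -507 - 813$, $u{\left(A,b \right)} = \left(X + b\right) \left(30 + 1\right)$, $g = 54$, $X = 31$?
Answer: $- \frac{2418}{1315} \approx -1.8388$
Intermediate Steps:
$u{\left(A,b \right)} = 961 + 31 b$ ($u{\left(A,b \right)} = \left(31 + b\right) \left(30 + 1\right) = \left(31 + b\right) 31 = 961 + 31 b$)
$h = -1320$
$\frac{-2633 + 5 \left(26 + 17\right)}{u{\left(-37,g \right)} + h} = \frac{-2633 + 5 \left(26 + 17\right)}{\left(961 + 31 \cdot 54\right) - 1320} = \frac{-2633 + 5 \cdot 43}{\left(961 + 1674\right) - 1320} = \frac{-2633 + 215}{2635 - 1320} = - \frac{2418}{1315}$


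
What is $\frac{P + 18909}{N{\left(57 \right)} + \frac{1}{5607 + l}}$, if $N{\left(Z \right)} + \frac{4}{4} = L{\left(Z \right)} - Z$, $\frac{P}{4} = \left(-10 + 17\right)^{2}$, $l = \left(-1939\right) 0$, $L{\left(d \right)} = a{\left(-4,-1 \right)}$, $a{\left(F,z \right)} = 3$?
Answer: $- \frac{107121735}{308384} \approx -347.36$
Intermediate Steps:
$L{\left(d \right)} = 3$
$l = 0$
$P = 196$ ($P = 4 \left(-10 + 17\right)^{2} = 4 \cdot 7^{2} = 4 \cdot 49 = 196$)
$N{\left(Z \right)} = 2 - Z$ ($N{\left(Z \right)} = -1 - \left(-3 + Z\right) = 2 - Z$)
$\frac{P + 18909}{N{\left(57 \right)} + \frac{1}{5607 + l}} = \frac{196 + 18909}{\left(2 - 57\right) + \frac{1}{5607 + 0}} = \frac{19105}{\left(2 - 57\right) + \frac{1}{5607}} = \frac{19105}{-55 + \frac{1}{5607}} = \frac{19105}{- \frac{308384}{5607}} = 19105 \left(- \frac{5607}{308384}\right) = - \frac{107121735}{308384}$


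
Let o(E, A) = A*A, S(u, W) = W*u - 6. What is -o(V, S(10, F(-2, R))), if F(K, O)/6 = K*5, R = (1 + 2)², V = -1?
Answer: -367236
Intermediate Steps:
R = 9 (R = 3² = 9)
F(K, O) = 30*K (F(K, O) = 6*(K*5) = 6*(5*K) = 30*K)
S(u, W) = -6 + W*u
o(E, A) = A²
-o(V, S(10, F(-2, R))) = -(-6 + (30*(-2))*10)² = -(-6 - 60*10)² = -(-6 - 600)² = -1*(-606)² = -1*367236 = -367236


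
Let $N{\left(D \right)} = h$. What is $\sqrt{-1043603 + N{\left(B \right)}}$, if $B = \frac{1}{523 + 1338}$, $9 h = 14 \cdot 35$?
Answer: $\frac{i \sqrt{9391937}}{3} \approx 1021.5 i$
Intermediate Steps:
$h = \frac{490}{9}$ ($h = \frac{14 \cdot 35}{9} = \frac{1}{9} \cdot 490 = \frac{490}{9} \approx 54.444$)
$B = \frac{1}{1861} \approx 0.00053735$
$N{\left(D \right)} = \frac{490}{9}$
$\sqrt{-1043603 + N{\left(B \right)}} = \sqrt{-1043603 + \frac{490}{9}} = \sqrt{- \frac{9391937}{9}} = \frac{i \sqrt{9391937}}{3}$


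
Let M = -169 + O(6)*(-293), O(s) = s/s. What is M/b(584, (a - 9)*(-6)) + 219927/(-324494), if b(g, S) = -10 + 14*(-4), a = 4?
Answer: 2051531/324494 ≈ 6.3222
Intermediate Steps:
O(s) = 1
b(g, S) = -66 (b(g, S) = -10 - 56 = -66)
M = -462 (M = -169 + 1*(-293) = -169 - 293 = -462)
M/b(584, (a - 9)*(-6)) + 219927/(-324494) = -462/(-66) + 219927/(-324494) = -462*(-1/66) + 219927*(-1/324494) = 7 - 219927/324494 = 2051531/324494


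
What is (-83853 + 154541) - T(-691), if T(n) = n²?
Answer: -406793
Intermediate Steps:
(-83853 + 154541) - T(-691) = (-83853 + 154541) - 1*(-691)² = 70688 - 1*477481 = 70688 - 477481 = -406793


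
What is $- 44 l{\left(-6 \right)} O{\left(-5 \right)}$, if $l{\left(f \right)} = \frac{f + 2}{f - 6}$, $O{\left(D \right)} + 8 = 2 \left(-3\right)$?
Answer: $\frac{616}{3} \approx 205.33$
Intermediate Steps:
$O{\left(D \right)} = -14$ ($O{\left(D \right)} = -8 + 2 \left(-3\right) = -8 - 6 = -14$)
$l{\left(f \right)} = \frac{2 + f}{-6 + f}$
$- 44 l{\left(-6 \right)} O{\left(-5 \right)} = - 44 \frac{2 - 6}{-6 - 6} \left(-14\right) = - 44 \frac{1}{-12} \left(-4\right) \left(-14\right) = - 44 \left(\left(- \frac{1}{12}\right) \left(-4\right)\right) \left(-14\right) = \left(-44\right) \frac{1}{3} \left(-14\right) = \left(- \frac{44}{3}\right) \left(-14\right) = \frac{616}{3}$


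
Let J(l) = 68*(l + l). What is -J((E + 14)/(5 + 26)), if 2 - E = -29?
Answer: -6120/31 ≈ -197.42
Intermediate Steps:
E = 31 (E = 2 - 1*(-29) = 2 + 29 = 31)
J(l) = 136*l (J(l) = 68*(2*l) = 136*l)
-J((E + 14)/(5 + 26)) = -136*(31 + 14)/(5 + 26) = -136*45/31 = -1*6120/31 = -6120/31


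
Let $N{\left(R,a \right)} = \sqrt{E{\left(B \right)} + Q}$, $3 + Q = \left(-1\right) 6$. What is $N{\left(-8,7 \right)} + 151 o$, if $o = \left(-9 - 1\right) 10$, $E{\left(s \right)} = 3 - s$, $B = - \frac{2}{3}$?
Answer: $-15100 + \frac{4 i \sqrt{3}}{3} \approx -15100.0 + 2.3094 i$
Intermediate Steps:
$B = - \frac{2}{3}$ ($B = \left(-2\right) \frac{1}{3} = - \frac{2}{3} \approx -0.66667$)
$Q = -9$ ($Q = -3 - 6 = -9$)
$o = -100$ ($o = \left(-10\right) 10 = -100$)
$N{\left(R,a \right)} = \frac{4 i \sqrt{3}}{3}$ ($N{\left(R,a \right)} = \sqrt{\left(3 - - \frac{2}{3}\right) - 9} = \sqrt{\left(3 + \frac{2}{3}\right) - 9} = \sqrt{\frac{11}{3} - 9} = \sqrt{- \frac{16}{3}} = \frac{4 i \sqrt{3}}{3}$)
$N{\left(-8,7 \right)} + 151 o = \frac{4 i \sqrt{3}}{3} + 151 \left(-100\right) = \frac{4 i \sqrt{3}}{3} - 15100 = -15100 + \frac{4 i \sqrt{3}}{3}$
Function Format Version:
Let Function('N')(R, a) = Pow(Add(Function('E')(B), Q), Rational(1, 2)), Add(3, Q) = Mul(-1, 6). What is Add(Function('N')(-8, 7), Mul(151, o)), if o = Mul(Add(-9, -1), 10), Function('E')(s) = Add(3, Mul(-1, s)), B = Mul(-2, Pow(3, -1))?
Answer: Add(-15100, Mul(Rational(4, 3), I, Pow(3, Rational(1, 2)))) ≈ Add(-15100., Mul(2.3094, I))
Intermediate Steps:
B = Rational(-2, 3) (B = Mul(-2, Rational(1, 3)) = Rational(-2, 3) ≈ -0.66667)
Q = -9 (Q = Add(-3, Mul(-1, 6)) = Add(-3, -6) = -9)
o = -100 (o = Mul(-10, 10) = -100)
Function('N')(R, a) = Mul(Rational(4, 3), I, Pow(3, Rational(1, 2))) (Function('N')(R, a) = Pow(Add(Add(3, Mul(-1, Rational(-2, 3))), -9), Rational(1, 2)) = Pow(Add(Add(3, Rational(2, 3)), -9), Rational(1, 2)) = Pow(Add(Rational(11, 3), -9), Rational(1, 2)) = Pow(Rational(-16, 3), Rational(1, 2)) = Mul(Rational(4, 3), I, Pow(3, Rational(1, 2))))
Add(Function('N')(-8, 7), Mul(151, o)) = Add(Mul(Rational(4, 3), I, Pow(3, Rational(1, 2))), Mul(151, -100)) = Add(Mul(Rational(4, 3), I, Pow(3, Rational(1, 2))), -15100) = Add(-15100, Mul(Rational(4, 3), I, Pow(3, Rational(1, 2))))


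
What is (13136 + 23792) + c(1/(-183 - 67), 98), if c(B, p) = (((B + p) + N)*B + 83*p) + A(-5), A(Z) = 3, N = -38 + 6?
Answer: 2816546001/62500 ≈ 45065.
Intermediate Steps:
N = -32
c(B, p) = 3 + 83*p + B*(-32 + B + p) (c(B, p) = (((B + p) - 32)*B + 83*p) + 3 = ((-32 + B + p)*B + 83*p) + 3 = (B*(-32 + B + p) + 83*p) + 3 = (83*p + B*(-32 + B + p)) + 3 = 3 + 83*p + B*(-32 + B + p))
(13136 + 23792) + c(1/(-183 - 67), 98) = (13136 + 23792) + (3 + (1/(-183 - 67))**2 - 32/(-183 - 67) + 83*98 + 98/(-183 - 67)) = 36928 + (3 + (1/(-250))**2 - 32/(-250) + 8134 + 98/(-250)) = 36928 + (3 + (-1/250)**2 - 32*(-1/250) + 8134 - 1/250*98) = 36928 + (3 + 1/62500 + 16/125 + 8134 - 49/125) = 36928 + 508546001/62500 = 2816546001/62500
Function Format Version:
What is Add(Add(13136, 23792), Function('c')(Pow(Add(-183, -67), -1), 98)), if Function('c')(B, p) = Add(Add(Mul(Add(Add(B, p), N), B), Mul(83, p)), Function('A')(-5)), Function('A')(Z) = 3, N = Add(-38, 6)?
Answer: Rational(2816546001, 62500) ≈ 45065.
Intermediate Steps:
N = -32
Function('c')(B, p) = Add(3, Mul(83, p), Mul(B, Add(-32, B, p))) (Function('c')(B, p) = Add(Add(Mul(Add(Add(B, p), -32), B), Mul(83, p)), 3) = Add(Add(Mul(Add(-32, B, p), B), Mul(83, p)), 3) = Add(Add(Mul(B, Add(-32, B, p)), Mul(83, p)), 3) = Add(Add(Mul(83, p), Mul(B, Add(-32, B, p))), 3) = Add(3, Mul(83, p), Mul(B, Add(-32, B, p))))
Add(Add(13136, 23792), Function('c')(Pow(Add(-183, -67), -1), 98)) = Add(Add(13136, 23792), Add(3, Pow(Pow(Add(-183, -67), -1), 2), Mul(-32, Pow(Add(-183, -67), -1)), Mul(83, 98), Mul(Pow(Add(-183, -67), -1), 98))) = Add(36928, Add(3, Pow(Pow(-250, -1), 2), Mul(-32, Pow(-250, -1)), 8134, Mul(Pow(-250, -1), 98))) = Add(36928, Add(3, Pow(Rational(-1, 250), 2), Mul(-32, Rational(-1, 250)), 8134, Mul(Rational(-1, 250), 98))) = Add(36928, Add(3, Rational(1, 62500), Rational(16, 125), 8134, Rational(-49, 125))) = Add(36928, Rational(508546001, 62500)) = Rational(2816546001, 62500)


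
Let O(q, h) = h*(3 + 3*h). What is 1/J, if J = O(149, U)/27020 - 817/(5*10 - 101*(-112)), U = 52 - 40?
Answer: -4039490/220499 ≈ -18.320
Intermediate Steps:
U = 12
J = -220499/4039490 (J = (3*12*(1 + 12))/27020 - 817/(5*10 - 101*(-112)) = (3*12*13)*(1/27020) - 817/(50 + 11312) = 468*(1/27020) - 817/11362 = 117/6755 - 817*1/11362 = 117/6755 - 43/598 = -220499/4039490 ≈ -0.054586)
1/J = 1/(-220499/4039490) = -4039490/220499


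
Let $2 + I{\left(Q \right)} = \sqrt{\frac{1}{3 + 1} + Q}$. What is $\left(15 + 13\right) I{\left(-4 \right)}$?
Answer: $-56 + 14 i \sqrt{15} \approx -56.0 + 54.222 i$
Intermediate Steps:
$I{\left(Q \right)} = -2 + \sqrt{\frac{1}{4} + Q}$ ($I{\left(Q \right)} = -2 + \sqrt{\frac{1}{3 + 1} + Q} = -2 + \sqrt{\frac{1}{4} + Q}$)
$\left(15 + 13\right) I{\left(-4 \right)} = \left(15 + 13\right) \left(-2 + \frac{\sqrt{1 + 4 \left(-4\right)}}{2}\right) = 28 \left(-2 + \frac{\sqrt{1 - 16}}{2}\right) = 28 \left(-2 + \frac{\sqrt{-15}}{2}\right) = 28 \left(-2 + \frac{i \sqrt{15}}{2}\right) = -56 + 14 i \sqrt{15}$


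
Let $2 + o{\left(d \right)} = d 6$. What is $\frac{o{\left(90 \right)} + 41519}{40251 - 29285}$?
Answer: $\frac{42057}{10966} \approx 3.8352$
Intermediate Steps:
$o{\left(d \right)} = -2 + 6 d$ ($o{\left(d \right)} = -2 + d 6 = -2 + 6 d$)
$\frac{o{\left(90 \right)} + 41519}{40251 - 29285} = \frac{\left(-2 + 6 \cdot 90\right) + 41519}{40251 - 29285} = \frac{\left(-2 + 540\right) + 41519}{10966} = \left(538 + 41519\right) \frac{1}{10966} = 42057 \cdot \frac{1}{10966} = \frac{42057}{10966}$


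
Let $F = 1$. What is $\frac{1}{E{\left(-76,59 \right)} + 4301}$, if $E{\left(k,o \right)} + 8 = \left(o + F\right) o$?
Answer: $\frac{1}{7833} \approx 0.00012767$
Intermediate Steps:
$E{\left(k,o \right)} = -8 + o \left(1 + o\right)$ ($E{\left(k,o \right)} = -8 + \left(o + 1\right) o = -8 + \left(1 + o\right) o = -8 + o \left(1 + o\right)$)
$\frac{1}{E{\left(-76,59 \right)} + 4301} = \frac{1}{\left(-8 + 59 + 59^{2}\right) + 4301} = \frac{1}{\left(-8 + 59 + 3481\right) + 4301} = \frac{1}{3532 + 4301} = \frac{1}{7833}$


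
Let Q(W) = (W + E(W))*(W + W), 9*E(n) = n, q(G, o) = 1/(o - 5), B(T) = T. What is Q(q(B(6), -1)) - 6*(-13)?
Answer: 6323/81 ≈ 78.062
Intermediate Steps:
q(G, o) = 1/(-5 + o)
E(n) = n/9
Q(W) = 20*W²/9 (Q(W) = (W + W/9)*(W + W) = (10*W/9)*(2*W) = 20*W²/9)
Q(q(B(6), -1)) - 6*(-13) = 20*(1/(-5 - 1))²/9 - 6*(-13) = 20*(1/(-6))²/9 + 78 = 20*(-⅙)²/9 + 78 = (20/9)*(1/36) + 78 = 5/81 + 78 = 6323/81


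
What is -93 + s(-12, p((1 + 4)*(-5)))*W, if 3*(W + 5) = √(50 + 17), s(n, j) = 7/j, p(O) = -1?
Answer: -58 - 7*√67/3 ≈ -77.099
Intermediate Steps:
W = -5 + √67/3 (W = -5 + √(50 + 17)/3 = -5 + √67/3 ≈ -2.2715)
-93 + s(-12, p((1 + 4)*(-5)))*W = -93 + (7/(-1))*(-5 + √67/3) = -93 + (7*(-1))*(-5 + √67/3) = -93 - 7*(-5 + √67/3) = -93 + (35 - 7*√67/3) = -58 - 7*√67/3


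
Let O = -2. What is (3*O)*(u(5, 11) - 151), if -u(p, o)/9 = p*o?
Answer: 3876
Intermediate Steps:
u(p, o) = -9*o*p (u(p, o) = -9*p*o = -9*o*p)
(3*O)*(u(5, 11) - 151) = (3*(-2))*(-9*11*5 - 151) = -6*(-495 - 151) = -6*(-646) = 3876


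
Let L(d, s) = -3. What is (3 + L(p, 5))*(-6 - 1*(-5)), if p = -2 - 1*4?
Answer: 0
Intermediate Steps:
p = -6 (p = -2 - 4 = -6)
(3 + L(p, 5))*(-6 - 1*(-5)) = (3 - 3)*(-6 - 1*(-5)) = 0*(-6 + 5) = 0*(-1) = 0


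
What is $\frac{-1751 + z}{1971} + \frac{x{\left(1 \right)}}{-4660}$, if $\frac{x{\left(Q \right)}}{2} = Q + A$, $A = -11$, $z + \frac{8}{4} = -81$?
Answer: $- \frac{425351}{459243} \approx -0.9262$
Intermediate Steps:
$z = -83$ ($z = -2 - 81 = -83$)
$x{\left(Q \right)} = -22 + 2 Q$ ($x{\left(Q \right)} = 2 \left(Q - 11\right) = 2 \left(-11 + Q\right) = -22 + 2 Q$)
$\frac{-1751 + z}{1971} + \frac{x{\left(1 \right)}}{-4660} = \frac{-1751 - 83}{1971} + \frac{-22 + 2 \cdot 1}{-4660} = \left(-1834\right) \frac{1}{1971} + \left(-22 + 2\right) \left(- \frac{1}{4660}\right) = - \frac{1834}{1971} - - \frac{1}{233} = - \frac{1834}{1971} + \frac{1}{233} = - \frac{425351}{459243}$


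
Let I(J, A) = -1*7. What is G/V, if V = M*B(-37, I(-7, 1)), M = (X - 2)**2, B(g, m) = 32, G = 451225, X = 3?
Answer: 451225/32 ≈ 14101.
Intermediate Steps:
I(J, A) = -7
M = 1 (M = (3 - 2)**2 = 1**2 = 1)
V = 32 (V = 1*32 = 32)
G/V = 451225/32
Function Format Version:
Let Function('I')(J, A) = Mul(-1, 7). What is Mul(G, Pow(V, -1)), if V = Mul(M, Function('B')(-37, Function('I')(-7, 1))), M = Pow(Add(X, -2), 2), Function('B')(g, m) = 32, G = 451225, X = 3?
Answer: Rational(451225, 32) ≈ 14101.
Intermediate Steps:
Function('I')(J, A) = -7
M = 1 (M = Pow(Add(3, -2), 2) = Pow(1, 2) = 1)
V = 32 (V = Mul(1, 32) = 32)
Mul(G, Pow(V, -1)) = Mul(451225, Pow(32, -1)) = Mul(451225, Rational(1, 32)) = Rational(451225, 32)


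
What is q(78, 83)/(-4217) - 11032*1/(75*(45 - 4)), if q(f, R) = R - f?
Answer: -46537319/12967275 ≈ -3.5888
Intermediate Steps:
q(78, 83)/(-4217) - 11032*1/(75*(45 - 4)) = (83 - 1*78)/(-4217) - 11032*1/(75*(45 - 4)) = (83 - 78)*(-1/4217) - 11032/(41*75) = 5*(-1/4217) - 11032/3075 = -5/4217 - 11032*1/3075 = -5/4217 - 11032/3075 = -46537319/12967275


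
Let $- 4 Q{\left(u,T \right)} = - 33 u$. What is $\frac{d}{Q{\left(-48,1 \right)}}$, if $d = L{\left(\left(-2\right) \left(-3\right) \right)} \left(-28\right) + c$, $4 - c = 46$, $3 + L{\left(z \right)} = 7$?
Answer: $\frac{7}{18} \approx 0.38889$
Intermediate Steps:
$L{\left(z \right)} = 4$ ($L{\left(z \right)} = -3 + 7 = 4$)
$c = -42$ ($c = 4 - 46 = -42$)
$Q{\left(u,T \right)} = \frac{33 u}{4}$ ($Q{\left(u,T \right)} = - \frac{\left(-33\right) u}{4} = \frac{33 u}{4}$)
$d = -154$ ($d = 4 \left(-28\right) - 42 = -112 - 42 = -154$)
$\frac{d}{Q{\left(-48,1 \right)}} = - \frac{154}{\frac{33}{4} \left(-48\right)} = - \frac{154}{-396} = \left(-154\right) \left(- \frac{1}{396}\right) = \frac{7}{18}$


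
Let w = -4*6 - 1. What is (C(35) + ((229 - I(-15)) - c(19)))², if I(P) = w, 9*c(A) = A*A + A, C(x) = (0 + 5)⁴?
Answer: 56715961/81 ≈ 7.0020e+5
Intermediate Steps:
w = -25 (w = -24 - 1 = -25)
C(x) = 625 (C(x) = 5⁴ = 625)
c(A) = A/9 + A²/9 (c(A) = (A*A + A)/9 = (A² + A)/9 = (A + A²)/9 = A/9 + A²/9)
I(P) = -25
(C(35) + ((229 - I(-15)) - c(19)))² = (625 + ((229 - 1*(-25)) - 19*(1 + 19)/9))² = (625 + ((229 + 25) - 19*20/9))² = (625 + (254 - 1*380/9))² = (625 + (254 - 380/9))² = (625 + 1906/9)² = (7531/9)² = 56715961/81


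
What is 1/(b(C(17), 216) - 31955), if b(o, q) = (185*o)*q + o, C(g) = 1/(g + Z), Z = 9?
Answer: -26/790869 ≈ -3.2875e-5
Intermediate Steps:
C(g) = 1/(9 + g) (C(g) = 1/(g + 9) = 1/(9 + g))
b(o, q) = o + 185*o*q (b(o, q) = 185*o*q + o = o + 185*o*q)
1/(b(C(17), 216) - 31955) = 1/((1 + 185*216)/(9 + 17) - 31955) = 1/((1 + 39960)/26 - 31955) = 1/((1/26)*39961 - 31955) = 1/(39961/26 - 31955) = 1/(-790869/26) = -26/790869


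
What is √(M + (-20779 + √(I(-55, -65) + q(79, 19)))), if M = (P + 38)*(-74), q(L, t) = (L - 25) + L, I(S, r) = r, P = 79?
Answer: √(-29437 + 2*√17) ≈ 171.55*I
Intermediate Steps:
q(L, t) = -25 + 2*L (q(L, t) = (-25 + L) + L = -25 + 2*L)
M = -8658 (M = (79 + 38)*(-74) = 117*(-74) = -8658)
√(M + (-20779 + √(I(-55, -65) + q(79, 19)))) = √(-8658 + (-20779 + √(-65 + (-25 + 2*79)))) = √(-8658 + (-20779 + √(-65 + (-25 + 158)))) = √(-8658 + (-20779 + √(-65 + 133))) = √(-8658 + (-20779 + √68)) = √(-8658 + (-20779 + 2*√17)) = √(-29437 + 2*√17)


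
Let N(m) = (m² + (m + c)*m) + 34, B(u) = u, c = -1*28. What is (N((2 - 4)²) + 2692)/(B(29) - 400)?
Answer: -378/53 ≈ -7.1321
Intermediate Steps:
c = -28
N(m) = 34 + m² + m*(-28 + m) (N(m) = (m² + (m - 28)*m) + 34 = (m² + (-28 + m)*m) + 34 = (m² + m*(-28 + m)) + 34 = 34 + m² + m*(-28 + m))
(N((2 - 4)²) + 2692)/(B(29) - 400) = ((34 - 28*(2 - 4)² + 2*((2 - 4)²)²) + 2692)/(29 - 400) = ((34 - 28*(-2)² + 2*((-2)²)²) + 2692)/(-371) = ((34 - 28*4 + 2*4²) + 2692)*(-1/371) = ((34 - 112 + 2*16) + 2692)*(-1/371) = ((34 - 112 + 32) + 2692)*(-1/371) = (-46 + 2692)*(-1/371) = 2646*(-1/371) = -378/53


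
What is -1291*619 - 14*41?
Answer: -799703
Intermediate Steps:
-1291*619 - 14*41 = -799129 - 574 = -799703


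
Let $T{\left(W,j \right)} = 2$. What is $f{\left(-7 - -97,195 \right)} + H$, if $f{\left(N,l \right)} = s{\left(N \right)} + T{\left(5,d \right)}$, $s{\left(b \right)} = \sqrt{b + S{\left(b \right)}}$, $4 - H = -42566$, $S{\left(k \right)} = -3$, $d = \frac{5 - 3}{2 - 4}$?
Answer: $42572 + \sqrt{87} \approx 42581.0$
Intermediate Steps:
$d = -1$ ($d = \frac{2}{-2} = 2 \left(- \frac{1}{2}\right) = -1$)
$H = 42570$ ($H = 4 - -42566 = 4 + 42566 = 42570$)
$s{\left(b \right)} = \sqrt{-3 + b}$ ($s{\left(b \right)} = \sqrt{b - 3} = \sqrt{-3 + b}$)
$f{\left(N,l \right)} = 2 + \sqrt{-3 + N}$ ($f{\left(N,l \right)} = \sqrt{-3 + N} + 2 = 2 + \sqrt{-3 + N}$)
$f{\left(-7 - -97,195 \right)} + H = \left(2 + \sqrt{-3 - -90}\right) + 42570 = \left(2 + \sqrt{-3 + \left(-7 + 97\right)}\right) + 42570 = \left(2 + \sqrt{-3 + 90}\right) + 42570 = \left(2 + \sqrt{87}\right) + 42570 = 42572 + \sqrt{87}$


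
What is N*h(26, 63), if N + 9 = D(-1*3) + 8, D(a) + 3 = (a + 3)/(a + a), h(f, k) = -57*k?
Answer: 14364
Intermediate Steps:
D(a) = -3 + (3 + a)/(2*a) (D(a) = -3 + (a + 3)/(a + a) = -3 + (3 + a)/((2*a)) = -3 + (3 + a)*(1/(2*a)) = -3 + (3 + a)/(2*a))
N = -4 (N = -9 + ((3 - (-5)*3)/(2*((-1*3))) + 8) = -9 + ((½)*(3 - 5*(-3))/(-3) + 8) = -9 + ((½)*(-⅓)*(3 + 15) + 8) = -9 + ((½)*(-⅓)*18 + 8) = -9 + (-3 + 8) = -9 + 5 = -4)
N*h(26, 63) = -(-228)*63 = -4*(-3591) = 14364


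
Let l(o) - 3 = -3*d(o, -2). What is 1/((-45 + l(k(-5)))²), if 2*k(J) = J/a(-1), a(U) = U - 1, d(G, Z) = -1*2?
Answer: 1/1296 ≈ 0.00077160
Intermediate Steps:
d(G, Z) = -2
a(U) = -1 + U
k(J) = -J/4 (k(J) = (J/(-1 - 1))/2 = (J/(-2))/2 = (J*(-½))/2 = (-J/2)/2 = -J/4)
l(o) = 9 (l(o) = 3 - 3*(-2) = 3 + 6 = 9)
1/((-45 + l(k(-5)))²) = 1/((-45 + 9)²) = 1/((-36)²) = 1/1296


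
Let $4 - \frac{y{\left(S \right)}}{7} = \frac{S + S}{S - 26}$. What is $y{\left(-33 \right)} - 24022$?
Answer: $- \frac{1416108}{59} \approx -24002.0$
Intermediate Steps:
$y{\left(S \right)} = 28 - \frac{14 S}{-26 + S}$ ($y{\left(S \right)} = 28 - 7 \frac{S + S}{S - 26} = 28 - 7 \frac{2 S}{-26 + S} = 28 - \frac{14 S}{-26 + S}$)
$y{\left(-33 \right)} - 24022 = \frac{14 \left(-52 - 33\right)}{-26 - 33} - 24022 = 14 \frac{1}{-59} \left(-85\right) - 24022 = 14 \left(- \frac{1}{59}\right) \left(-85\right) - 24022 = \frac{1190}{59} - 24022 = - \frac{1416108}{59}$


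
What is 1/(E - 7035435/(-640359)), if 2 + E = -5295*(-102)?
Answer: 71151/38428583003 ≈ 1.8515e-6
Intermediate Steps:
E = 540088 (E = -2 - 5295*(-102) = -2 - 1*(-540090) = -2 + 540090 = 540088)
1/(E - 7035435/(-640359)) = 1/(540088 - 7035435/(-640359)) = 1/(540088 - 7035435*(-1/640359)) = 1/(540088 + 781715/71151) = 1/(38428583003/71151) = 71151/38428583003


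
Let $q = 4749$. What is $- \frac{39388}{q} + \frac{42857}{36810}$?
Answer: $- \frac{415448129}{58270230} \approx -7.1297$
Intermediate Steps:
$- \frac{39388}{q} + \frac{42857}{36810} = - \frac{39388}{4749} + \frac{42857}{36810} = - \frac{415448129}{58270230}$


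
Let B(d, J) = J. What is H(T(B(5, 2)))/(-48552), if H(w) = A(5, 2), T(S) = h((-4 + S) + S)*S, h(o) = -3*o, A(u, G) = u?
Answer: -5/48552 ≈ -0.00010298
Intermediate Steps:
T(S) = S*(12 - 6*S) (T(S) = (-3*((-4 + S) + S))*S = (-3*(-4 + 2*S))*S = (12 - 6*S)*S = S*(12 - 6*S))
H(w) = 5
H(T(B(5, 2)))/(-48552) = 5/(-48552) = 5*(-1/48552) = -5/48552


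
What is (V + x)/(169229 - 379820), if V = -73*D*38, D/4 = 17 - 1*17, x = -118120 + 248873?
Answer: -130753/210591 ≈ -0.62089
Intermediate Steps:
x = 130753
D = 0 (D = 4*(17 - 1*17) = 4*(17 - 17) = 4*0 = 0)
V = 0 (V = -73*0*38 = 0*38 = 0)
(V + x)/(169229 - 379820) = (0 + 130753)/(169229 - 379820) = 130753/(-210591) = 130753*(-1/210591) = -130753/210591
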